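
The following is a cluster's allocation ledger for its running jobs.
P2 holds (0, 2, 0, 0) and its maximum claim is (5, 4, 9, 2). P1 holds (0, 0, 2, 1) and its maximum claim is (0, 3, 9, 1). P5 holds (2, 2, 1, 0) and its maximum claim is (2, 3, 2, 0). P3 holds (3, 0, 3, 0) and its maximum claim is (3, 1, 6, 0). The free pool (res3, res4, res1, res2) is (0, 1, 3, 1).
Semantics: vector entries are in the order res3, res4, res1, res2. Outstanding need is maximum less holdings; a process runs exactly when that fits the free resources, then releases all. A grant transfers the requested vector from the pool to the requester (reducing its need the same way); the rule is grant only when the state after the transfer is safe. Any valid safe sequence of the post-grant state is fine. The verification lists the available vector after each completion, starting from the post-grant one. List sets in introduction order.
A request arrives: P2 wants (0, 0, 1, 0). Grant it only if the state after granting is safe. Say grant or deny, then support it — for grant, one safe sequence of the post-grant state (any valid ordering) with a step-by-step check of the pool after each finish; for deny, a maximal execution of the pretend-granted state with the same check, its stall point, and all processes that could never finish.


DENY — the pretend-granted state is unsafe.
Key observation: the pool after P5, P3 is (5, 3, 6, 1); every surviving request exceeds it in res1, so progress ends there.
Pretend the grant happened; the run P5, P3 goes as far as possible. Verifying each step:
  pool = (0, 1, 2, 1)
  P5 needs (0, 1, 1, 0) <= (0, 1, 2, 1) -> finishes; pool += (2, 2, 1, 0) = (2, 3, 3, 1)
  P3 needs (0, 1, 3, 0) <= (2, 3, 3, 1) -> finishes; pool += (3, 0, 3, 0) = (5, 3, 6, 1)
  blocked: P2 wants (5, 2, 8, 2), pool (5, 3, 6, 1) — not enough res1 and res2
  blocked: P1 wants (0, 3, 7, 0), pool (5, 3, 6, 1) — not enough res1
Processes that could never finish after the grant: P2 and P1.


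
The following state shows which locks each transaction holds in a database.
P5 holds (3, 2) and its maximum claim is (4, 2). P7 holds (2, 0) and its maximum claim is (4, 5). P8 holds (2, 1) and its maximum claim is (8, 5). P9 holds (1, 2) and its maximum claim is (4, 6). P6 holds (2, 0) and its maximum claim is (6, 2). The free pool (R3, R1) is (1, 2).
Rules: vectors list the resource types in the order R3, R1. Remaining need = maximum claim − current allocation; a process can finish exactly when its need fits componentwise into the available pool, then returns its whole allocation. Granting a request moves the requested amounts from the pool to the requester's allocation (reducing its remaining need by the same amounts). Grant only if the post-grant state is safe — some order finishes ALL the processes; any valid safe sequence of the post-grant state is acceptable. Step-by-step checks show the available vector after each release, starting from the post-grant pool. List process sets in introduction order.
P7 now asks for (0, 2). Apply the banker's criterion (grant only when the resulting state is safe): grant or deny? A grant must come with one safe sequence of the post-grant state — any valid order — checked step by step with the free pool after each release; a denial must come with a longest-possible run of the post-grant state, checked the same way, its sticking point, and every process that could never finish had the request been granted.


DENY: after the grant no complete ordering would exist.
Key observation: R1 is the bottleneck — with P5, P6 done the pool holds (6, 2), short of every remaining need.
Pretend the grant happened; the run P5, P6 goes as far as possible. Walking it through:
  pool = (1, 0)
  run P5 (needs (1, 0), free (1, 0)); after release of (3, 2) the pool is (4, 2)
  run P6 (needs (4, 2), free (4, 2)); after release of (2, 0) the pool is (6, 2)
  P7 cannot run: need (2, 3) vs free (6, 2) (insufficient R1)
  P8 cannot run: need (6, 4) vs free (6, 2) (insufficient R1)
  P9 cannot run: need (3, 4) vs free (6, 2) (insufficient R1)
Post-grant, the permanently blocked set is P7, P8 and P9.


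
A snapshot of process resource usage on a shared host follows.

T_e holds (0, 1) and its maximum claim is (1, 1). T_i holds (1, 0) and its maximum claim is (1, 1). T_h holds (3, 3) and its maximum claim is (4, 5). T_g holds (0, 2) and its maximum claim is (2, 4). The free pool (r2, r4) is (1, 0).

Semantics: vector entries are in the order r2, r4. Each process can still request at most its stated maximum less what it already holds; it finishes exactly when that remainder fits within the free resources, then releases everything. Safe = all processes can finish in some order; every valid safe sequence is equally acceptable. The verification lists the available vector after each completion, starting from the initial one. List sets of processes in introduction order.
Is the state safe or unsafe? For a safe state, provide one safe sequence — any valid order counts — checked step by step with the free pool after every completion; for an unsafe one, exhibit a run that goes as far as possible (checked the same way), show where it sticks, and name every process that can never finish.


UNSAFE.
Key observation: after T_e, T_i complete, (2, 1) is the best the pool ever gets, yet each leftover process wants more r4.
A maximal execution: T_e, T_i — then nothing else fits. Walking it through:
  pool = (1, 0)
  T_e needs (1, 0) <= (1, 0) -> finishes; pool += (0, 1) = (1, 1)
  T_i needs (0, 1) <= (1, 1) -> finishes; pool += (1, 0) = (2, 1)
  blocked: T_h wants (1, 2), pool (2, 1) — not enough r4
  blocked: T_g wants (2, 2), pool (2, 1) — not enough r4
Permanently blocked: T_h and T_g.


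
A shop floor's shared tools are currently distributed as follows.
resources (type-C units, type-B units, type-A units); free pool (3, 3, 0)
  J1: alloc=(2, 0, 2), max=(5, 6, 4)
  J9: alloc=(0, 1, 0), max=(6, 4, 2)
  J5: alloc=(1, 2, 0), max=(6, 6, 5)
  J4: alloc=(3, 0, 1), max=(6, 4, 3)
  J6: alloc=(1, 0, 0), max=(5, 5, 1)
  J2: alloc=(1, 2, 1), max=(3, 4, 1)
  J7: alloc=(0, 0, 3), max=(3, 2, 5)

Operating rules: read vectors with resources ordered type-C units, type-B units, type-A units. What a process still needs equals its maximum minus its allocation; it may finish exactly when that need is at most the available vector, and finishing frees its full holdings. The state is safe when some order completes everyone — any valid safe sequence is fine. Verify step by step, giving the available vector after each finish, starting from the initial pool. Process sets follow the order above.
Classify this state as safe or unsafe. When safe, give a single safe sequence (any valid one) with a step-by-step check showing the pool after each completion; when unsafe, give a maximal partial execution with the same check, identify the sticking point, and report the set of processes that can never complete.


UNSAFE.
Key observation: even finishing J2, J6 leaves just (5, 5, 1) free — too little type-A units for any of the remaining processes.
A maximal execution: J2, J6 — then nothing else fits. Step-by-step check:
  pool = (3, 3, 0)
  run J2 (needs (2, 2, 0), free (3, 3, 0)); after release of (1, 2, 1) the pool is (4, 5, 1)
  run J6 (needs (4, 5, 1), free (4, 5, 1)); after release of (1, 0, 0) the pool is (5, 5, 1)
  J1 cannot run: need (3, 6, 2) vs free (5, 5, 1) (insufficient type-B units and type-A units)
  J9 cannot run: need (6, 3, 2) vs free (5, 5, 1) (insufficient type-C units and type-A units)
  J5 cannot run: need (5, 4, 5) vs free (5, 5, 1) (insufficient type-A units)
  J4 cannot run: need (3, 4, 2) vs free (5, 5, 1) (insufficient type-A units)
  J7 cannot run: need (3, 2, 2) vs free (5, 5, 1) (insufficient type-A units)
Processes that can never finish: J1, J9, J5, J4 and J7.


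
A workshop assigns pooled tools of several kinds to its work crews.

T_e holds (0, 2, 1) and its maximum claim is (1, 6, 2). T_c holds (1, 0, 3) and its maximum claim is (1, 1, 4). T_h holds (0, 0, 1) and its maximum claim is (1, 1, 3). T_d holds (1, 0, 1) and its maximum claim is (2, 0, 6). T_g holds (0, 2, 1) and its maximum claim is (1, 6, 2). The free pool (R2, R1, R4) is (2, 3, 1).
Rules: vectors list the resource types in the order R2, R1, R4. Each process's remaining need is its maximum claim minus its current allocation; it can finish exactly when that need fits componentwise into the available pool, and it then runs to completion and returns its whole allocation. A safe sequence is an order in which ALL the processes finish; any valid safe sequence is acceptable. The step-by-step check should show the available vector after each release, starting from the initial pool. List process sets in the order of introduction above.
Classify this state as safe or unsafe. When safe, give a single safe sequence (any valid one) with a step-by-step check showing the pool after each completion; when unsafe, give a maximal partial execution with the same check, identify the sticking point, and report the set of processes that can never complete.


UNSAFE — no complete ordering exists.
Key observation: no order helps: past T_c, T_h, T_d, the free pool tops out at (4, 3, 6), below what each blocked process needs in R1.
A maximal execution: T_c, T_h, T_d — then nothing else fits. Check, step by step:
  pool = (2, 3, 1)
  T_c: need (0, 1, 1) fits (2, 3, 1); releases (1, 0, 3), pool now (3, 3, 4)
  T_h: need (1, 1, 2) fits (3, 3, 4); releases (0, 0, 1), pool now (3, 3, 5)
  T_d: need (1, 0, 5) fits (3, 3, 5); releases (1, 0, 1), pool now (4, 3, 6)
  T_e still needs (1, 4, 1) but only (4, 3, 6) is free — short on R1
  T_g still needs (1, 4, 1) but only (4, 3, 6) is free — short on R1
Processes that can never finish: T_e and T_g.


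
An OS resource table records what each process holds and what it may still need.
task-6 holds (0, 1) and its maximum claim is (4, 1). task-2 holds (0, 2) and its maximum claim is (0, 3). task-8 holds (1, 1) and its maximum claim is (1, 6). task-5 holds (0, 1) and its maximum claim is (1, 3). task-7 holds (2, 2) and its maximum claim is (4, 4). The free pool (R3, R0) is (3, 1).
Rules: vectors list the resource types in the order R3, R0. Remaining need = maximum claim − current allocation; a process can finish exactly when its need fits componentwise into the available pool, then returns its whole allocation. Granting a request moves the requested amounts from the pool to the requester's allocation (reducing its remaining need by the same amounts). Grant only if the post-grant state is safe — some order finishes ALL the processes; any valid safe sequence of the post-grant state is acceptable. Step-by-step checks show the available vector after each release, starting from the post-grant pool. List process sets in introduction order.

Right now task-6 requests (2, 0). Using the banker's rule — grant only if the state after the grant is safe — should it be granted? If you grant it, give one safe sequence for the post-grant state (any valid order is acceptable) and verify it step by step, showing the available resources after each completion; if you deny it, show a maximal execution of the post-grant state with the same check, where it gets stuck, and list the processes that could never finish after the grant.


DENY: after the grant no complete ordering would exist.
Key observation: after task-2, task-5 the pool peaks at (1, 4), and each blocked process is short somewhere: task-6 on R3; task-8 on R0; task-7 on R3.
On the post-grant state, task-2, task-5 is a maximal run — nothing extends it. Verifying each step:
  pool = (1, 1)
  run task-2 (needs (0, 1), free (1, 1)); after release of (0, 2) the pool is (1, 3)
  run task-5 (needs (1, 2), free (1, 3)); after release of (0, 1) the pool is (1, 4)
  task-6 still needs (2, 0) but only (1, 4) is free — short on R3
  task-8 still needs (0, 5) but only (1, 4) is free — short on R0
  task-7 still needs (2, 2) but only (1, 4) is free — short on R3
Post-grant, the permanently blocked set is task-6, task-8 and task-7.


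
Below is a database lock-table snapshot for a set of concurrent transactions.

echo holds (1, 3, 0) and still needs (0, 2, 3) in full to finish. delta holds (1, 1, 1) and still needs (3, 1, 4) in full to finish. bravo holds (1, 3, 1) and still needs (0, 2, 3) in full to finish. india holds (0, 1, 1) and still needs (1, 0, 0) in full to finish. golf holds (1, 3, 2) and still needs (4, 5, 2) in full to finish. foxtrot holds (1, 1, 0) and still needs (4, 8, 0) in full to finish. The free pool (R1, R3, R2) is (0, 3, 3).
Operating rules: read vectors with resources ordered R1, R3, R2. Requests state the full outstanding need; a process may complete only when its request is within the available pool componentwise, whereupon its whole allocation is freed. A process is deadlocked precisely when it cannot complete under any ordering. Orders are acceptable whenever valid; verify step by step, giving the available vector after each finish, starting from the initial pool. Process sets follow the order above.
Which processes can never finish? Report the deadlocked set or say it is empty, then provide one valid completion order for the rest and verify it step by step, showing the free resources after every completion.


The deadlocked set is delta, golf and foxtrot.
Key observation: no order helps: past bravo, echo, india, the free pool tops out at (2, 10, 5), below what each blocked process needs in R1.
One completion order for the rest: bravo, echo, india. Verifying each step:
  pool = (0, 3, 3)
  bravo needs (0, 2, 3) <= (0, 3, 3) -> finishes; pool += (1, 3, 1) = (1, 6, 4)
  echo needs (0, 2, 3) <= (1, 6, 4) -> finishes; pool += (1, 3, 0) = (2, 9, 4)
  india needs (1, 0, 0) <= (2, 9, 4) -> finishes; pool += (0, 1, 1) = (2, 10, 5)
The blocked processes can never fit:
  blocked: delta wants (3, 1, 4), pool (2, 10, 5) — not enough R1
  blocked: golf wants (4, 5, 2), pool (2, 10, 5) — not enough R1
  blocked: foxtrot wants (4, 8, 0), pool (2, 10, 5) — not enough R1


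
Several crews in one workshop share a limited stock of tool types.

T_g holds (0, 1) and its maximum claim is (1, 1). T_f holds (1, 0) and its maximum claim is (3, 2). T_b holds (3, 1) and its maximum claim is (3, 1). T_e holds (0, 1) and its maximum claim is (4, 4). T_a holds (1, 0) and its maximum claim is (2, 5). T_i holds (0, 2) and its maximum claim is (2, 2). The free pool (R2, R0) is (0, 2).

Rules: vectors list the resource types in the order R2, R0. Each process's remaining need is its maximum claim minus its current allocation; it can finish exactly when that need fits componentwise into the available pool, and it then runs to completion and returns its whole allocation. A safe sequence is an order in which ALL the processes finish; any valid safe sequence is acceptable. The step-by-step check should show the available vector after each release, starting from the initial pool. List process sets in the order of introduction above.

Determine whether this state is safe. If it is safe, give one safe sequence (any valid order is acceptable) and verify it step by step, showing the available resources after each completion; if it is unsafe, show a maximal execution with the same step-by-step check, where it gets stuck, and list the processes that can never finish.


The state is SAFE; one workable sequence: T_b, T_i, T_g, T_a, T_f, T_e.
Key observation: no step in this order meets a requested resource exactly; the smallest headroom is 1, first reached at T_i (need (2, 0), pool (3, 3)).
Verifying each step:
  pool = (0, 2)
  run T_b (needs (0, 0), free (0, 2)); after release of (3, 1) the pool is (3, 3)
  run T_i (needs (2, 0), free (3, 3)); after release of (0, 2) the pool is (3, 5)
  run T_g (needs (1, 0), free (3, 5)); after release of (0, 1) the pool is (3, 6)
  run T_a (needs (1, 5), free (3, 6)); after release of (1, 0) the pool is (4, 6)
  run T_f (needs (2, 2), free (4, 6)); after release of (1, 0) the pool is (5, 6)
  run T_e (needs (4, 3), free (5, 6)); after release of (0, 1) the pool is (5, 7)


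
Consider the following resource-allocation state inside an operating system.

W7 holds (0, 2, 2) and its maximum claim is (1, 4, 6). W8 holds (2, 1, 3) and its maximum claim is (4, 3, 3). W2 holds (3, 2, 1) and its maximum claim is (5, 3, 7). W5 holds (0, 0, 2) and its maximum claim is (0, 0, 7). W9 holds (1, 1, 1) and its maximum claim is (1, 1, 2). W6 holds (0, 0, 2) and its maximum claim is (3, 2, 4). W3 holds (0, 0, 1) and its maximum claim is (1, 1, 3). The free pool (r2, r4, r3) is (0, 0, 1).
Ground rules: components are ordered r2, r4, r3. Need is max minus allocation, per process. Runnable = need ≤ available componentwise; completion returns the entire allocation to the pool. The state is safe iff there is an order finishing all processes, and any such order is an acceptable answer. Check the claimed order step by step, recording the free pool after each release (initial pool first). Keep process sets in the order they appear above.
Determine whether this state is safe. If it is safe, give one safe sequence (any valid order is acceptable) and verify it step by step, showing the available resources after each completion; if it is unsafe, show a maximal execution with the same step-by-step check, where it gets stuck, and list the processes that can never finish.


The state is UNSAFE.
Key observation: after W9, W3 the pool peaks at (1, 1, 3), and each blocked process is short somewhere: W7 on r4, r3; W8 on r2, r4; W2 on r2, r3; W5 on r3; W6 on r2, r4.
A maximal execution: W9, W3 — then nothing else fits. Verifying each step:
  pool = (0, 0, 1)
  run W9 (needs (0, 0, 1), free (0, 0, 1)); after release of (1, 1, 1) the pool is (1, 1, 2)
  run W3 (needs (1, 1, 2), free (1, 1, 2)); after release of (0, 0, 1) the pool is (1, 1, 3)
  W7 cannot run: need (1, 2, 4) vs free (1, 1, 3) (insufficient r4 and r3)
  W8 cannot run: need (2, 2, 0) vs free (1, 1, 3) (insufficient r2 and r4)
  W2 cannot run: need (2, 1, 6) vs free (1, 1, 3) (insufficient r2 and r3)
  W5 cannot run: need (0, 0, 5) vs free (1, 1, 3) (insufficient r3)
  W6 cannot run: need (3, 2, 2) vs free (1, 1, 3) (insufficient r2 and r4)
Permanently blocked: W7, W8, W2, W5 and W6.


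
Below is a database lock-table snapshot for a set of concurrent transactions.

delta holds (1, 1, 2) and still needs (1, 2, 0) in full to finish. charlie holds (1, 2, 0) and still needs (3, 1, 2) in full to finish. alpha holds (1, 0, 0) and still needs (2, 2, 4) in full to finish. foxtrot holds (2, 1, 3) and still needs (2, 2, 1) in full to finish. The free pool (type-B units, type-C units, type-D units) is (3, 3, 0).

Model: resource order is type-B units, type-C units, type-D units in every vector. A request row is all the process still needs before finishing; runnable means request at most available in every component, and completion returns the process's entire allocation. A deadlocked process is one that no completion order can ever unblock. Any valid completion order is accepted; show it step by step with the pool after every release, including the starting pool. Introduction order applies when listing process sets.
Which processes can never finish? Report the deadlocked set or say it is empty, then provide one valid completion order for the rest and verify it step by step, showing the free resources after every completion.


The deadlocked set is empty.
Key observation: starting with delta, each completion frees enough for the next — no one is permanently blocked.
A valid finishing order for the others: delta, foxtrot, charlie, alpha. Check, step by step:
  pool = (3, 3, 0)
  run delta (needs (1, 2, 0), free (3, 3, 0)); after release of (1, 1, 2) the pool is (4, 4, 2)
  run foxtrot (needs (2, 2, 1), free (4, 4, 2)); after release of (2, 1, 3) the pool is (6, 5, 5)
  run charlie (needs (3, 1, 2), free (6, 5, 5)); after release of (1, 2, 0) the pool is (7, 7, 5)
  run alpha (needs (2, 2, 4), free (7, 7, 5)); after release of (1, 0, 0) the pool is (8, 7, 5)


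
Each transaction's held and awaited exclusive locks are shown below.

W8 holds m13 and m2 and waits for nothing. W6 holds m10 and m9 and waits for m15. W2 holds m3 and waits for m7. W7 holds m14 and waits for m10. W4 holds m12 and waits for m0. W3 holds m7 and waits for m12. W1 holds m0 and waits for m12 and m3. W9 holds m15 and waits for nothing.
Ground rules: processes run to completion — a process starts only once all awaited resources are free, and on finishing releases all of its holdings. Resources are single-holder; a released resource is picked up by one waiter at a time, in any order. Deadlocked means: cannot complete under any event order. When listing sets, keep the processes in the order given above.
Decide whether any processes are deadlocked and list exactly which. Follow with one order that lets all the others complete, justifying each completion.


Deadlocked: W2, W4, W3 and W1.
Key observation: the knot is the closed ring of waits W2 -> W3 -> W4 -> W1 -> W2; no other process is dragged down with it.
One completion order for the rest: W9, W6, W8, W7.
Walking it through:
  run W9 (it waits on nothing); releases m15
  W6 waits on m15 — all released -> runs and releases m10 and m9
  run W8 (it waits on nothing); releases m13 and m2
  W7 waits on m10 — all released -> runs and releases m14


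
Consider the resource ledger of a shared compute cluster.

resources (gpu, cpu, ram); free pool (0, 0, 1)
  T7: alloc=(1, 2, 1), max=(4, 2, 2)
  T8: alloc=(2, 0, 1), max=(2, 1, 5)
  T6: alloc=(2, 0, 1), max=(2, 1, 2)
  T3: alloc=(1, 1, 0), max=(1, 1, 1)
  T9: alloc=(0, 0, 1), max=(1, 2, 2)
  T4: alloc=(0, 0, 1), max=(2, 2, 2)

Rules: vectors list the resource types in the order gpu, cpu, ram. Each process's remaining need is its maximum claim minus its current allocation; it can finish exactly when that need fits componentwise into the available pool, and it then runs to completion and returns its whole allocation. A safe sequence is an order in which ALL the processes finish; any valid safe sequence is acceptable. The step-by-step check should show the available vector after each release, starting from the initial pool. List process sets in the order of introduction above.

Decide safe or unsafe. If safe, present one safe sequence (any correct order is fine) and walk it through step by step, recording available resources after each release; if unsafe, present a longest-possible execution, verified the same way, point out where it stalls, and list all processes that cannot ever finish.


SAFE — a valid safe sequence is T3, T6, T7, T9, T4, T8.
Key observation: the order's first zero-slack moment is T3 ((0, 0, 1) needed, (0, 0, 1) free — a requested resource with nothing to spare).
Check, step by step:
  pool = (0, 0, 1)
  run T3 (needs (0, 0, 1), free (0, 0, 1)); after release of (1, 1, 0) the pool is (1, 1, 1)
  run T6 (needs (0, 1, 1), free (1, 1, 1)); after release of (2, 0, 1) the pool is (3, 1, 2)
  run T7 (needs (3, 0, 1), free (3, 1, 2)); after release of (1, 2, 1) the pool is (4, 3, 3)
  run T9 (needs (1, 2, 1), free (4, 3, 3)); after release of (0, 0, 1) the pool is (4, 3, 4)
  run T4 (needs (2, 2, 1), free (4, 3, 4)); after release of (0, 0, 1) the pool is (4, 3, 5)
  run T8 (needs (0, 1, 4), free (4, 3, 5)); after release of (2, 0, 1) the pool is (6, 3, 6)


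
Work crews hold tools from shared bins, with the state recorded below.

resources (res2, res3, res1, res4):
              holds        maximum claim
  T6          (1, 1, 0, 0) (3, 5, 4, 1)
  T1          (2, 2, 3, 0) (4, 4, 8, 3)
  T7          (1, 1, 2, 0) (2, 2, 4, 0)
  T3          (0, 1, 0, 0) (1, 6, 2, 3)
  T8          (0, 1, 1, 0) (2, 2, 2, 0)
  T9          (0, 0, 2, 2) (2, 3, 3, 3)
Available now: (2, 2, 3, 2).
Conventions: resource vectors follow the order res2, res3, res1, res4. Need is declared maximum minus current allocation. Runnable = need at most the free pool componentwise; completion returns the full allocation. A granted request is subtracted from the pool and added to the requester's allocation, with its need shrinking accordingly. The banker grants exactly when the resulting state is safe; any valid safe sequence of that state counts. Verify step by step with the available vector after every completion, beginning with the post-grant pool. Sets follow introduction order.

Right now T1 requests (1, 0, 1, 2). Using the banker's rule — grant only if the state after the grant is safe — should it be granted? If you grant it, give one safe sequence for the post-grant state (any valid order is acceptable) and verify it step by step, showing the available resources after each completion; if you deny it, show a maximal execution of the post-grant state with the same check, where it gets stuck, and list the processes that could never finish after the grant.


DENY — the pretend-granted state is unsafe.
Key observation: once T7, T8 finish, the pool peaks at (2, 4, 5, 0) — and every remaining process still needs more res4 than that.
On the post-grant state, T7, T8 is a maximal run — nothing extends it. Verifying each step:
  pool = (1, 2, 2, 0)
  T7 needs (1, 1, 2, 0) <= (1, 2, 2, 0) -> finishes; pool += (1, 1, 2, 0) = (2, 3, 4, 0)
  T8 needs (2, 1, 1, 0) <= (2, 3, 4, 0) -> finishes; pool += (0, 1, 1, 0) = (2, 4, 5, 0)
  T6 still needs (2, 4, 4, 1) but only (2, 4, 5, 0) is free — short on res4
  T1 still needs (1, 2, 4, 1) but only (2, 4, 5, 0) is free — short on res4
  T3 still needs (1, 5, 2, 3) but only (2, 4, 5, 0) is free — short on res3 and res4
  T9 still needs (2, 3, 1, 1) but only (2, 4, 5, 0) is free — short on res4
Had the request been granted, T6, T1, T3 and T9 could never finish.


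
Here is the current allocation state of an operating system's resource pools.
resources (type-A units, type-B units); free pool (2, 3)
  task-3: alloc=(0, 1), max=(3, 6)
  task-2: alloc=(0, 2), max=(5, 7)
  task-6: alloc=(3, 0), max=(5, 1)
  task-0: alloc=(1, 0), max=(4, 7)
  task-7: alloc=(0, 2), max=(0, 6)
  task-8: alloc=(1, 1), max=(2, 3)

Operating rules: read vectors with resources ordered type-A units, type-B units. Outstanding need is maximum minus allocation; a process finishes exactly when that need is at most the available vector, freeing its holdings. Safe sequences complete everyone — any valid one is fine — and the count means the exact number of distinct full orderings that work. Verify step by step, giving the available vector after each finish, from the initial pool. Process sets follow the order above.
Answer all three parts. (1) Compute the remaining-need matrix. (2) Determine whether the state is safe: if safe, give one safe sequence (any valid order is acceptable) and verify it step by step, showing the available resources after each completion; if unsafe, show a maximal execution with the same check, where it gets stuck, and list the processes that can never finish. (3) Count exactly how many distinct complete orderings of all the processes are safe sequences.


(1) Need matrix, components ordered type-A units, type-B units:
  task-3: (3, 5)
  task-2: (5, 5)
  task-6: (2, 1)
  task-0: (3, 7)
  task-7: (0, 4)
  task-8: (1, 2)
(2) SAFE. One safe sequence: task-8, task-6, task-7, task-3, task-2, task-0.
Key observation: the first exact fit in this order is task-7 — it needs (0, 4) with (6, 4) free, meeting a requested resource to the last unit.
Verifying each step:
  pool = (2, 3)
  task-8: need (1, 2) fits (2, 3); releases (1, 1), pool now (3, 4)
  task-6: need (2, 1) fits (3, 4); releases (3, 0), pool now (6, 4)
  task-7: need (0, 4) fits (6, 4); releases (0, 2), pool now (6, 6)
  task-3: need (3, 5) fits (6, 6); releases (0, 1), pool now (6, 7)
  task-2: need (5, 5) fits (6, 7); releases (0, 2), pool now (6, 9)
  task-0: need (3, 7) fits (6, 9); releases (1, 0), pool now (7, 9)
(3) Precisely 15 of the possible complete orderings are safe sequences.


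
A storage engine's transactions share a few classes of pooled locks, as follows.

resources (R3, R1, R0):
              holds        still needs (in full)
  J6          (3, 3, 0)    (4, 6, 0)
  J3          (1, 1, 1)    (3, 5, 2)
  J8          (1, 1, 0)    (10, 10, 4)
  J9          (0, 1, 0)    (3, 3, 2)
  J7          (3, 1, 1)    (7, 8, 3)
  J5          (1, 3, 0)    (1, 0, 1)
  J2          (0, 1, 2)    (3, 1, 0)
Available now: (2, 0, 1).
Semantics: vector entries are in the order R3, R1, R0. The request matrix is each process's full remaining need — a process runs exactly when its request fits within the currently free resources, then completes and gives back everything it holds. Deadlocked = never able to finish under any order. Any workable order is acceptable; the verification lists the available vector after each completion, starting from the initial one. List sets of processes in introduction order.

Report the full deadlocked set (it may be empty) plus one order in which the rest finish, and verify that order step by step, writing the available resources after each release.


No process is deadlocked.
Key observation: starting with J5, each completion frees enough for the next — no one is permanently blocked.
One completion order for the rest: J5, J2, J9, J3, J6, J7, J8. Step-by-step check:
  pool = (2, 0, 1)
  run J5 (needs (1, 0, 1), free (2, 0, 1)); after release of (1, 3, 0) the pool is (3, 3, 1)
  run J2 (needs (3, 1, 0), free (3, 3, 1)); after release of (0, 1, 2) the pool is (3, 4, 3)
  run J9 (needs (3, 3, 2), free (3, 4, 3)); after release of (0, 1, 0) the pool is (3, 5, 3)
  run J3 (needs (3, 5, 2), free (3, 5, 3)); after release of (1, 1, 1) the pool is (4, 6, 4)
  run J6 (needs (4, 6, 0), free (4, 6, 4)); after release of (3, 3, 0) the pool is (7, 9, 4)
  run J7 (needs (7, 8, 3), free (7, 9, 4)); after release of (3, 1, 1) the pool is (10, 10, 5)
  run J8 (needs (10, 10, 4), free (10, 10, 5)); after release of (1, 1, 0) the pool is (11, 11, 5)


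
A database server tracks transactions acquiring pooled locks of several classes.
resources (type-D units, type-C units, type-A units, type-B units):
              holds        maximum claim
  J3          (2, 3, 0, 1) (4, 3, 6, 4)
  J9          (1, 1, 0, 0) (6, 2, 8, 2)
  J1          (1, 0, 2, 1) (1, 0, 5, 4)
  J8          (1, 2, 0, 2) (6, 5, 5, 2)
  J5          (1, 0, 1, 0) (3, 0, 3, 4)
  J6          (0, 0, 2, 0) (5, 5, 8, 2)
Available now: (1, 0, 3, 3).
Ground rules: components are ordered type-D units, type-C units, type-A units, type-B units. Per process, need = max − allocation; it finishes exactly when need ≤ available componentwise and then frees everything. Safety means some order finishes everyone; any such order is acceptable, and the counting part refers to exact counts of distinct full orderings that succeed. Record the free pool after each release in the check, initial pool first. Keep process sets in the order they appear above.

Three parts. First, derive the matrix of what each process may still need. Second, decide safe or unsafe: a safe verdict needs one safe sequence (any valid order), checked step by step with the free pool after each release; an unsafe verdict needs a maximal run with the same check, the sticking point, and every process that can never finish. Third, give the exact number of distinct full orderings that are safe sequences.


(1) Need matrix, components ordered type-D units, type-C units, type-A units, type-B units:
  J3: (2, 0, 6, 3)
  J9: (5, 1, 8, 2)
  J1: (0, 0, 3, 3)
  J8: (5, 3, 5, 0)
  J5: (2, 0, 2, 4)
  J6: (5, 5, 6, 2)
(2) SAFE, for example via the order J1, J5, J3, J8, J6, J9.
Key observation: at J1 the run first touches a limit — (0, 0, 3, 3) against (1, 0, 3, 3), exact on a resource it actually requests.
Walking it through:
  pool = (1, 0, 3, 3)
  run J1 (needs (0, 0, 3, 3), free (1, 0, 3, 3)); after release of (1, 0, 2, 1) the pool is (2, 0, 5, 4)
  run J5 (needs (2, 0, 2, 4), free (2, 0, 5, 4)); after release of (1, 0, 1, 0) the pool is (3, 0, 6, 4)
  run J3 (needs (2, 0, 6, 3), free (3, 0, 6, 4)); after release of (2, 3, 0, 1) the pool is (5, 3, 6, 5)
  run J8 (needs (5, 3, 5, 0), free (5, 3, 6, 5)); after release of (1, 2, 0, 2) the pool is (6, 5, 6, 7)
  run J6 (needs (5, 5, 6, 2), free (6, 5, 6, 7)); after release of (0, 0, 2, 0) the pool is (6, 5, 8, 7)
  run J9 (needs (5, 1, 8, 2), free (6, 5, 8, 7)); after release of (1, 1, 0, 0) the pool is (7, 6, 8, 7)
(3) Exactly 1 of the possible complete orderings is a safe sequence.


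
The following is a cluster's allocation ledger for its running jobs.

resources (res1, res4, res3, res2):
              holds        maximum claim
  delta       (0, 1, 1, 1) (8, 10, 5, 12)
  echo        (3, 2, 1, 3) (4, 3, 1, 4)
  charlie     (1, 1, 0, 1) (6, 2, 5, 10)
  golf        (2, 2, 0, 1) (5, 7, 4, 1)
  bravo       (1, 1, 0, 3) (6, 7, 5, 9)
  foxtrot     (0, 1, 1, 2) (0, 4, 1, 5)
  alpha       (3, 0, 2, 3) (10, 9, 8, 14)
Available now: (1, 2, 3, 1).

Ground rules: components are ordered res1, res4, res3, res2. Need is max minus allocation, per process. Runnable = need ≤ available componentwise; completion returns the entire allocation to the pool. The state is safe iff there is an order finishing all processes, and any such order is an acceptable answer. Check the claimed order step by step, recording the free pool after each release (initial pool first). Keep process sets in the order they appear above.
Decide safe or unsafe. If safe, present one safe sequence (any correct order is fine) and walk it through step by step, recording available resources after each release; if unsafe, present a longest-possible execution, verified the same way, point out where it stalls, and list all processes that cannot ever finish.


SAFE — a valid safe sequence is echo, foxtrot, golf, bravo, charlie, delta, alpha.
Key observation: reading the order forward, echo is the first process whose need (1, 1, 0, 1) meets the free pool (1, 2, 3, 1) exactly on a resource it requests.
Verifying each step:
  pool = (1, 2, 3, 1)
  echo: need (1, 1, 0, 1) fits (1, 2, 3, 1); releases (3, 2, 1, 3), pool now (4, 4, 4, 4)
  foxtrot: need (0, 3, 0, 3) fits (4, 4, 4, 4); releases (0, 1, 1, 2), pool now (4, 5, 5, 6)
  golf: need (3, 5, 4, 0) fits (4, 5, 5, 6); releases (2, 2, 0, 1), pool now (6, 7, 5, 7)
  bravo: need (5, 6, 5, 6) fits (6, 7, 5, 7); releases (1, 1, 0, 3), pool now (7, 8, 5, 10)
  charlie: need (5, 1, 5, 9) fits (7, 8, 5, 10); releases (1, 1, 0, 1), pool now (8, 9, 5, 11)
  delta: need (8, 9, 4, 11) fits (8, 9, 5, 11); releases (0, 1, 1, 1), pool now (8, 10, 6, 12)
  alpha: need (7, 9, 6, 11) fits (8, 10, 6, 12); releases (3, 0, 2, 3), pool now (11, 10, 8, 15)


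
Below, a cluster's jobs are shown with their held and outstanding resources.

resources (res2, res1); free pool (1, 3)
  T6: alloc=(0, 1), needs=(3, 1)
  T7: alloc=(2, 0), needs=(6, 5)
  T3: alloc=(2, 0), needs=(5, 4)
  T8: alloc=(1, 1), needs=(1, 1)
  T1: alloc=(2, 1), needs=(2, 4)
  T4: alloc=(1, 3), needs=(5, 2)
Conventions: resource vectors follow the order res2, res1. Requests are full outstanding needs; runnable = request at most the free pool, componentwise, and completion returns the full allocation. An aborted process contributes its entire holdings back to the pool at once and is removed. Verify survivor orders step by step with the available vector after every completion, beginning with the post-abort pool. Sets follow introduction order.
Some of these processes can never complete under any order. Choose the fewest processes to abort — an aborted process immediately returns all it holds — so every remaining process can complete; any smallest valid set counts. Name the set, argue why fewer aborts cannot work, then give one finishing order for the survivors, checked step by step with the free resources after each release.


Minimum abort set: T7.
Key observation: aborting T7 returns (2, 0), and T4 — hopeless before — runs at step 3 with the returned capacity in the pool.
Minimality: the empty abort set fails — the state is deadlocked as it stands.
The survivors complete as T6, T1, T4, T3, T8. Step-by-step check (starting from the post-abort pool):
  pool = (3, 3)
  T6: need (3, 1) fits (3, 3); releases (0, 1), pool now (3, 4)
  T1: need (2, 4) fits (3, 4); releases (2, 1), pool now (5, 5)
  T4: need (5, 2) fits (5, 5); releases (1, 3), pool now (6, 8)
  T3: need (5, 4) fits (6, 8); releases (2, 0), pool now (8, 8)
  T8: need (1, 1) fits (8, 8); releases (1, 1), pool now (9, 9)


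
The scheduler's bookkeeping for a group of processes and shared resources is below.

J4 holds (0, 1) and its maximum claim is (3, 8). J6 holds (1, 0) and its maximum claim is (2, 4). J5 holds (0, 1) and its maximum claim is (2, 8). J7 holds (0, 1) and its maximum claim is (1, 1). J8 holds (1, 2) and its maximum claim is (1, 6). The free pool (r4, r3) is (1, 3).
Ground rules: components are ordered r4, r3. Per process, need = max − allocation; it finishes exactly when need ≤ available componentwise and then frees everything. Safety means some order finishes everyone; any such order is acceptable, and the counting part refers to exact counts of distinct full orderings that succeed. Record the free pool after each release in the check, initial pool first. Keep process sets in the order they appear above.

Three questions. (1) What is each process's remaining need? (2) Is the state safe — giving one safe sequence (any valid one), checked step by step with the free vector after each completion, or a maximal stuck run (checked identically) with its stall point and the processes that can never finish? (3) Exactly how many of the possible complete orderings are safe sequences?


(1) Remaining need (order r4, r3):
  J4: (3, 7)
  J6: (1, 4)
  J5: (2, 7)
  J7: (1, 0)
  J8: (0, 4)
(2) UNSAFE — no complete ordering exists.
Key observation: no order helps: past J7, J8, J6, the free pool tops out at (3, 6), below what each blocked process needs in r3.
A maximal execution: J7, J8, J6 — then nothing else fits. Walking it through:
  pool = (1, 3)
  run J7 (needs (1, 0), free (1, 3)); after release of (0, 1) the pool is (1, 4)
  run J8 (needs (0, 4), free (1, 4)); after release of (1, 2) the pool is (2, 6)
  run J6 (needs (1, 4), free (2, 6)); after release of (1, 0) the pool is (3, 6)
  J4 still needs (3, 7) but only (3, 6) is free — short on r3
  J5 still needs (2, 7) but only (3, 6) is free — short on r3
Permanently blocked: J4 and J5.
(3) Precisely 0 of the possible complete orderings are safe sequences.


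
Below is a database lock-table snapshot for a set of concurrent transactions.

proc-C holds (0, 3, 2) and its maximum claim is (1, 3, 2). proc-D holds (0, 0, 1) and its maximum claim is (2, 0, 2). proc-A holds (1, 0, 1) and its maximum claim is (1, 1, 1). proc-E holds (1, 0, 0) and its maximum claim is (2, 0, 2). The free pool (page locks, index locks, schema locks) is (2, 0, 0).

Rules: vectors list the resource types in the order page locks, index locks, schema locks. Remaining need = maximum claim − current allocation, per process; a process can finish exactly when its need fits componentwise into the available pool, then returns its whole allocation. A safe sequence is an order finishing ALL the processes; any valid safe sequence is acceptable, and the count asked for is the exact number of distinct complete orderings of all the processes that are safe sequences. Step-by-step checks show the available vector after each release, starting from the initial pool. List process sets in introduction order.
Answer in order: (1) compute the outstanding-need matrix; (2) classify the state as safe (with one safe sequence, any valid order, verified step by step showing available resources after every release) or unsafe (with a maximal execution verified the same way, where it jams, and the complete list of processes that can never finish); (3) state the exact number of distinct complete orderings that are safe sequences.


(1) Outstanding need per process (order page locks, index locks, schema locks):
  proc-C: (1, 0, 0)
  proc-D: (2, 0, 1)
  proc-A: (0, 1, 0)
  proc-E: (1, 0, 2)
(2) SAFE — a valid safe sequence is proc-C, proc-E, proc-A, proc-D.
Key observation: reading the order forward, proc-E is the first process whose need (1, 0, 2) meets the free pool (2, 3, 2) exactly on a resource it requests.
Step-by-step check:
  pool = (2, 0, 0)
  run proc-C (needs (1, 0, 0), free (2, 0, 0)); after release of (0, 3, 2) the pool is (2, 3, 2)
  run proc-E (needs (1, 0, 2), free (2, 3, 2)); after release of (1, 0, 0) the pool is (3, 3, 2)
  run proc-A (needs (0, 1, 0), free (3, 3, 2)); after release of (1, 0, 1) the pool is (4, 3, 3)
  run proc-D (needs (2, 0, 1), free (4, 3, 3)); after release of (0, 0, 1) the pool is (4, 3, 4)
(3) Exactly 6 of the possible complete orderings are safe sequences.
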